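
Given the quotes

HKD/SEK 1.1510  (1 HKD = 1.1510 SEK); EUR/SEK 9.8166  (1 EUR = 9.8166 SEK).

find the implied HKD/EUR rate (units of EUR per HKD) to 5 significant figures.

1 HKD × 1.1510 = 1.151 SEK
1.151 SEK ÷ 9.8166 = 0.11725 EUR

HKD/EUR = 0.11725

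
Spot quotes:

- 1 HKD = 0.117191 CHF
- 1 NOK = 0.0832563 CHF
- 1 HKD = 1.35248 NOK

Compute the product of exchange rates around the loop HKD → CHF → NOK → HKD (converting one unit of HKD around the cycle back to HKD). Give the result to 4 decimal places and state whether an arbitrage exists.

Around HKD → CHF → NOK → HKD: 1 × 0.117191 ÷ 0.0832563 ÷ 1.35248 = 1.040750
Product > 1; profitable direction is HKD → CHF → NOK → HKD.

1.0407 (arbitrage exists)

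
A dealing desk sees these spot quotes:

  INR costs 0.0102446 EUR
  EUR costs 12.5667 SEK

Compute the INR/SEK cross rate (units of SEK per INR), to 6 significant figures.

1 INR × 0.0102446 = 0.0102446 EUR
0.0102446 EUR × 12.5667 = 0.128741 SEK

INR/SEK = 0.128741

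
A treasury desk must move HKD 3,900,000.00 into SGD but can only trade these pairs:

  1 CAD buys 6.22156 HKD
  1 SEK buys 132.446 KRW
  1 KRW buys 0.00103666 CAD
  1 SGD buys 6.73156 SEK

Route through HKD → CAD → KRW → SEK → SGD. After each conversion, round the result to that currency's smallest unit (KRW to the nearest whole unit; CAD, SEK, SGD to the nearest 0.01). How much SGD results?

SGD 678,225.95

HKD 3,900,000.00 ÷ 6.22156 = CAD 626,852.43
CAD 626,852.43 ÷ 0.00103666 = KRW 604,684,689
KRW 604,684,689 ÷ 132.446 = SEK 4,565,518.69
SEK 4,565,518.69 ÷ 6.73156 = SGD 678,225.95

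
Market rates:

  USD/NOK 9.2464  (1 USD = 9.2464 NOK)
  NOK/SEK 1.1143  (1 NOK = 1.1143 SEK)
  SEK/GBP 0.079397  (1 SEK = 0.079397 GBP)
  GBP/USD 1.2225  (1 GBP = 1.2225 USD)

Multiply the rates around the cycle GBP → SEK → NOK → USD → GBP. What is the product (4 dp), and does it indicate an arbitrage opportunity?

Around GBP → SEK → NOK → USD → GBP: 1 ÷ 0.079397 ÷ 1.1143 ÷ 9.2464 ÷ 1.2225 = 0.999936
Product ≈ 1 (deviation 0.006%, within rounding noise).

0.9999 (no arbitrage)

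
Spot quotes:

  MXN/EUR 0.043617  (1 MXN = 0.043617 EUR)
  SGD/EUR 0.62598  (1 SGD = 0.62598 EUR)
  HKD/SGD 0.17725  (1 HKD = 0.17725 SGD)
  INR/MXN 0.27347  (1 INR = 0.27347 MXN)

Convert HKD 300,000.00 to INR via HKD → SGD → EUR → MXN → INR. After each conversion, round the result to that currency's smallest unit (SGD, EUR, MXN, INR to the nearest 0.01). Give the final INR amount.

HKD 300,000.00 × 0.17725 = SGD 53,175.00
SGD 53,175.00 × 0.62598 = EUR 33,286.49
EUR 33,286.49 ÷ 0.043617 = MXN 763,154.05
MXN 763,154.05 ÷ 0.27347 = INR 2,790,631.70

INR 2,790,631.70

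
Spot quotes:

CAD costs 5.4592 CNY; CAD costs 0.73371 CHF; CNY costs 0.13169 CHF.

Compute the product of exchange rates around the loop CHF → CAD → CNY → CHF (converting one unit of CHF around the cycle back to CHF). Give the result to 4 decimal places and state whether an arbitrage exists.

Around CHF → CAD → CNY → CHF: 1 ÷ 0.73371 × 5.4592 × 0.13169 = 0.979845
Product < 1; profitable direction is CHF → CNY → CAD → CHF.

0.9798 (arbitrage exists)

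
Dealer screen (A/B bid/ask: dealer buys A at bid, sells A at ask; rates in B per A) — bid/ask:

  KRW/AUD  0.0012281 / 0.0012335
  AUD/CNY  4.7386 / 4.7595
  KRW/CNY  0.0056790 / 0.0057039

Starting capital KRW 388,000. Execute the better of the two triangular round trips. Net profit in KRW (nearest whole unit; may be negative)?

Best loop KRW → AUD → CNY → KRW:
KRW 388,000 × 0.0012281 (sell KRW at bid) = AUD 476.50
AUD 476.50 × 4.7386 (sell AUD at bid) = CNY 2,257.96
CNY 2,257.96 ÷ 0.0057039 (buy KRW at ask) = KRW 395,862

Net profit: KRW 7,862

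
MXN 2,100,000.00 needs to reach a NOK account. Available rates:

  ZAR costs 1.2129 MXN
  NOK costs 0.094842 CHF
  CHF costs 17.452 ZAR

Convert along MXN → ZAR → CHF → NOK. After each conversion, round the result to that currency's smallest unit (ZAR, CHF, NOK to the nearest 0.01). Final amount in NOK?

NOK 1,046,040.26

MXN 2,100,000.00 ÷ 1.2129 = ZAR 1,731,387.58
ZAR 1,731,387.58 ÷ 17.452 = CHF 99,208.55
CHF 99,208.55 ÷ 0.094842 = NOK 1,046,040.26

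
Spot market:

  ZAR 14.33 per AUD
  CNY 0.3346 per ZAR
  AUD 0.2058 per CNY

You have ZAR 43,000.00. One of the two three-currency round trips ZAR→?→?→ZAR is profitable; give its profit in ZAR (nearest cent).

Profitable loop is ZAR → AUD → CNY → ZAR:
ZAR 43,000.00 ÷ 14.33 = AUD 3,000.70
AUD 3,000.70 ÷ 0.2058 = CNY 14,580.65
CNY 14,580.65 ÷ 0.3346 = ZAR 43,576.36
Profit = ZAR 43,576.36 − ZAR 43,000.00

Profit: ZAR 576.36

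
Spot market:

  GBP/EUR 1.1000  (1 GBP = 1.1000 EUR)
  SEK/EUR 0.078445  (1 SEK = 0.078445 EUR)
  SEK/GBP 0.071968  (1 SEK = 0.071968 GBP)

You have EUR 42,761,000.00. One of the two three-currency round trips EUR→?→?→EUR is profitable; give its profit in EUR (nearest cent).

Profit: EUR 392,368.77

Profitable loop is EUR → SEK → GBP → EUR:
EUR 42,761,000.00 ÷ 0.078445 = SEK 545,108,037.48
SEK 545,108,037.48 × 0.071968 = GBP 39,230,335.24
GBP 39,230,335.24 × 1.1000 = EUR 43,153,368.77
Profit = EUR 43,153,368.77 − EUR 42,761,000.00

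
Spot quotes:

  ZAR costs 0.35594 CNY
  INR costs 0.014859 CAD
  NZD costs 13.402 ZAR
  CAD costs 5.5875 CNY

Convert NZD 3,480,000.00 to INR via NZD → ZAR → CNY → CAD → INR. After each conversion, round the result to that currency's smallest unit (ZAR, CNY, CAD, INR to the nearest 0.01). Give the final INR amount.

INR 199,948,676.90

NZD 3,480,000.00 × 13.402 = ZAR 46,638,960.00
ZAR 46,638,960.00 × 0.35594 = CNY 16,600,671.42
CNY 16,600,671.42 ÷ 5.5875 = CAD 2,971,037.39
CAD 2,971,037.39 ÷ 0.014859 = INR 199,948,676.90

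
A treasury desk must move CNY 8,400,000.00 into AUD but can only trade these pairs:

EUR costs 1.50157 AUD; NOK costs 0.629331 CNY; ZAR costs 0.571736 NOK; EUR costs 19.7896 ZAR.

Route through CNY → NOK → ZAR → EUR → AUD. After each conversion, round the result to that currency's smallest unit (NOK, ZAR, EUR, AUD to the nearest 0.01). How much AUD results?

AUD 1,771,385.93

CNY 8,400,000.00 ÷ 0.629331 = NOK 13,347,507.11
NOK 13,347,507.11 ÷ 0.571736 = ZAR 23,345,577.52
ZAR 23,345,577.52 ÷ 19.7896 = EUR 1,179,689.21
EUR 1,179,689.21 × 1.50157 = AUD 1,771,385.93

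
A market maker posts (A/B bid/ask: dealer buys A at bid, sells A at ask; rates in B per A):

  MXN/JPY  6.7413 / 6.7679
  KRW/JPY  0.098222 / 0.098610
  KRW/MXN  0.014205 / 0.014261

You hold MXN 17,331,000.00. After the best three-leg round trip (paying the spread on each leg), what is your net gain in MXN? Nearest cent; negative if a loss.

Net profit: MXN 306,153.00

Best loop MXN → KRW → JPY → MXN:
MXN 17,331,000.00 ÷ 0.014261 (buy KRW at ask) = KRW 1,215,272,421
KRW 1,215,272,421 × 0.098222 (sell KRW at bid) = JPY 119,366,488
JPY 119,366,488 ÷ 6.7679 (buy MXN at ask) = MXN 17,637,153.00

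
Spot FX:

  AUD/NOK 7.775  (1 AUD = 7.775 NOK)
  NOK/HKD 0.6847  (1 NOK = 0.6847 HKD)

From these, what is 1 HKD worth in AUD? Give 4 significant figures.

HKD/AUD = 0.1878

1 HKD ÷ 0.6847 = 1.46049 NOK
1.46049 NOK ÷ 7.775 = 0.187845 AUD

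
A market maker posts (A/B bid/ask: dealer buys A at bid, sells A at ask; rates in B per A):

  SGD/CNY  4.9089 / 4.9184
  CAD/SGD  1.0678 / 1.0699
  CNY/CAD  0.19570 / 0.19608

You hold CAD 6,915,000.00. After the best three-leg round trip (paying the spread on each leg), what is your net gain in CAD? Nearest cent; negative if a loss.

Best loop CAD → SGD → CNY → CAD:
CAD 6,915,000.00 × 1.0678 (sell CAD at bid) = SGD 7,383,837.00
SGD 7,383,837.00 × 4.9089 (sell SGD at bid) = CNY 36,246,517.45
CNY 36,246,517.45 × 0.19570 (sell CNY at bid) = CAD 7,093,443.46

Net profit: CAD 178,443.46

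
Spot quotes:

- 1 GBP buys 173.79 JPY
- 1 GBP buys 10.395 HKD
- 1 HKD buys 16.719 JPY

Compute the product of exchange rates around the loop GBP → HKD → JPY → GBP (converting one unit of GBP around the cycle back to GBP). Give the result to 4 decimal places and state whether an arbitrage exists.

Around GBP → HKD → JPY → GBP: 1 × 10.395 × 16.719 ÷ 173.79 = 1.000023
Product ≈ 1 (deviation 0.002%, within rounding noise).

1.0000 (no arbitrage)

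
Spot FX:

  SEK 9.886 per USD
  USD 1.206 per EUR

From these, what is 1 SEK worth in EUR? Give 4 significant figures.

1 SEK ÷ 9.886 = 0.101153 USD
0.101153 USD ÷ 1.206 = 0.0838749 EUR

SEK/EUR = 0.08387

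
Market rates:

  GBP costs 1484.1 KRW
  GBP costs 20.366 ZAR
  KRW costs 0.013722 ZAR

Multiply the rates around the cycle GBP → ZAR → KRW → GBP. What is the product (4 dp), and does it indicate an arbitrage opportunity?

1.0001 (no arbitrage)

Around GBP → ZAR → KRW → GBP: 1 × 20.366 ÷ 0.013722 ÷ 1484.1 = 1.000058
Product ≈ 1 (deviation 0.006%, within rounding noise).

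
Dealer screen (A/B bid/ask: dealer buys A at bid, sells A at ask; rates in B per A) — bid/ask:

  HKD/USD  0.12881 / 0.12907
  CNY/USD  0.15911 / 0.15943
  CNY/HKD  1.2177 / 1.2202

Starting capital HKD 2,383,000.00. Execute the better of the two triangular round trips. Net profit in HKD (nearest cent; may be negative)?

Best loop HKD → CNY → USD → HKD:
HKD 2,383,000.00 ÷ 1.2202 (buy CNY at ask) = CNY 1,952,958.53
CNY 1,952,958.53 × 0.15911 (sell CNY at bid) = USD 310,735.23
USD 310,735.23 ÷ 0.12907 (buy HKD at ask) = HKD 2,407,493.86

Net profit: HKD 24,493.86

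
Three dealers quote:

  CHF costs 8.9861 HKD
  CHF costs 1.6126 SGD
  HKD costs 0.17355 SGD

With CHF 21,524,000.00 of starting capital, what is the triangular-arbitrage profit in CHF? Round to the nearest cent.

Profitable loop is CHF → SGD → HKD → CHF:
CHF 21,524,000.00 × 1.6126 = SGD 34,709,602.40
SGD 34,709,602.40 ÷ 0.17355 = HKD 199,997,709.02
HKD 199,997,709.02 ÷ 8.9861 = CHF 22,256,341.35
Profit = CHF 22,256,341.35 − CHF 21,524,000.00

Profit: CHF 732,341.35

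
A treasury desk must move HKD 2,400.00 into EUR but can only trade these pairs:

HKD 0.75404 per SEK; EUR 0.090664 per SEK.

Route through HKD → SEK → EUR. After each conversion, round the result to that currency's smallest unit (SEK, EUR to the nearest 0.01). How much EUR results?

HKD 2,400.00 ÷ 0.75404 = SEK 3,182.86
SEK 3,182.86 × 0.090664 = EUR 288.57

EUR 288.57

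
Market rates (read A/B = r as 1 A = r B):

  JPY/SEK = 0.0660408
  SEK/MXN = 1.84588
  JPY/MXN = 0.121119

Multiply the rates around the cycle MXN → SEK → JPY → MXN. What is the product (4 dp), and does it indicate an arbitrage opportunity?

Around MXN → SEK → JPY → MXN: 1 ÷ 1.84588 ÷ 0.0660408 × 0.121119 = 0.993565
Product < 1; profitable direction is MXN → JPY → SEK → MXN.

0.9936 (arbitrage exists)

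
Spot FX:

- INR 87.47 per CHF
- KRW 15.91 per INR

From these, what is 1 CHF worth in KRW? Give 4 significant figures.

1 CHF × 87.47 = 87.47 INR
87.47 INR × 15.91 = 1391.65 KRW

CHF/KRW = 1392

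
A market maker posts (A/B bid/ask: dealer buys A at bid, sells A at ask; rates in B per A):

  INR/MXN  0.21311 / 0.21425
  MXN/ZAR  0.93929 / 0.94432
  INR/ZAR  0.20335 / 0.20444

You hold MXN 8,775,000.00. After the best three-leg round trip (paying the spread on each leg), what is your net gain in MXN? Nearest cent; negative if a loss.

Best loop MXN → INR → ZAR → MXN:
MXN 8,775,000.00 ÷ 0.21425 (buy INR at ask) = INR 40,956,826.14
INR 40,956,826.14 × 0.20335 (sell INR at bid) = ZAR 8,328,570.60
ZAR 8,328,570.60 ÷ 0.94432 (buy MXN at ask) = MXN 8,819,648.63

Net profit: MXN 44,648.63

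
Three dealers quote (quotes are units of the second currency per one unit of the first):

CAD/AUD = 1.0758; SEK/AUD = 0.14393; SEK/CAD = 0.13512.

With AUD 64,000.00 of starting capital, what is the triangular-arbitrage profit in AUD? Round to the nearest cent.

Profitable loop is AUD → SEK → CAD → AUD:
AUD 64,000.00 ÷ 0.14393 = SEK 444,660.60
SEK 444,660.60 × 0.13512 = CAD 60,082.54
CAD 60,082.54 × 1.0758 = AUD 64,636.80
Profit = AUD 64,636.80 − AUD 64,000.00

Profit: AUD 636.80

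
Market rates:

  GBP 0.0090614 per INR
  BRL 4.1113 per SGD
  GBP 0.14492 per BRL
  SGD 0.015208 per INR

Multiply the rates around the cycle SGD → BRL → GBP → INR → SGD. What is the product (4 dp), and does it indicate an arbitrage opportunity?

1.0000 (no arbitrage)

Around SGD → BRL → GBP → INR → SGD: 1 × 4.1113 × 0.14492 ÷ 0.0090614 × 0.015208 = 0.999964
Product ≈ 1 (deviation 0.004%, within rounding noise).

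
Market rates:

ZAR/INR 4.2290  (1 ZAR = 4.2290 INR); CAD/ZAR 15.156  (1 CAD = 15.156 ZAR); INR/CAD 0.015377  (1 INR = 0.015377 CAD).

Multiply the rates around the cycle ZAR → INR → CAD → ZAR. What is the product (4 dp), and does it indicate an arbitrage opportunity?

Around ZAR → INR → CAD → ZAR: 1 × 4.2290 × 0.015377 × 15.156 = 0.985585
Product < 1; profitable direction is ZAR → CAD → INR → ZAR.

0.9856 (arbitrage exists)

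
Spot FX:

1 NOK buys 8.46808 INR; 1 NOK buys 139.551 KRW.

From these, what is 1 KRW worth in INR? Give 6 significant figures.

1 KRW ÷ 139.551 = 0.00716584 NOK
0.00716584 NOK × 8.46808 = 0.0606809 INR

KRW/INR = 0.0606809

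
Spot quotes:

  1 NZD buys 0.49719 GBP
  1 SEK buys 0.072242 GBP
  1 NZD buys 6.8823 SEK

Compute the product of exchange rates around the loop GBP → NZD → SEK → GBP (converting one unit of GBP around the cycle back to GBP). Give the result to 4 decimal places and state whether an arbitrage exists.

Around GBP → NZD → SEK → GBP: 1 ÷ 0.49719 × 6.8823 × 0.072242 = 1.000002
Product ≈ 1 (deviation 0.000%, within rounding noise).

1.0000 (no arbitrage)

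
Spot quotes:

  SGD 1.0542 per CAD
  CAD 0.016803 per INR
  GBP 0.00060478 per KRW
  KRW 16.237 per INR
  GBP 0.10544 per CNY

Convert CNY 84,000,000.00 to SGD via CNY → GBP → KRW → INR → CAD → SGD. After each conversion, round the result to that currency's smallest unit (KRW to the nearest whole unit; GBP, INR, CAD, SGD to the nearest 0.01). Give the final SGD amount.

CNY 84,000,000.00 × 0.10544 = GBP 8,856,960.00
GBP 8,856,960.00 ÷ 0.00060478 = KRW 14,644,928,734
KRW 14,644,928,734 ÷ 16.237 = INR 901,947,941.98
INR 901,947,941.98 × 0.016803 = CAD 15,155,431.27
CAD 15,155,431.27 × 1.0542 = SGD 15,976,855.64

SGD 15,976,855.64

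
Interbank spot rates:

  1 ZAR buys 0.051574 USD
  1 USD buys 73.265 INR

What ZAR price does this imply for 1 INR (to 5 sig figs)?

1 INR ÷ 73.265 = 0.0136491 USD
0.0136491 USD ÷ 0.051574 = 0.26465 ZAR

INR/ZAR = 0.26465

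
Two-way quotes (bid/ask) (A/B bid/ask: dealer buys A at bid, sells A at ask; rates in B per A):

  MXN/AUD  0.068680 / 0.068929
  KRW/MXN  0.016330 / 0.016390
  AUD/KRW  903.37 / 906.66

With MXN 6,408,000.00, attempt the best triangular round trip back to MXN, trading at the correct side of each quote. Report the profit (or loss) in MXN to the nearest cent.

Net profit: MXN 84,390.57

Best loop MXN → AUD → KRW → MXN:
MXN 6,408,000.00 × 0.068680 (sell MXN at bid) = AUD 440,101.44
AUD 440,101.44 × 903.37 (sell AUD at bid) = KRW 397,574,438
KRW 397,574,438 × 0.016330 (sell KRW at bid) = MXN 6,492,390.57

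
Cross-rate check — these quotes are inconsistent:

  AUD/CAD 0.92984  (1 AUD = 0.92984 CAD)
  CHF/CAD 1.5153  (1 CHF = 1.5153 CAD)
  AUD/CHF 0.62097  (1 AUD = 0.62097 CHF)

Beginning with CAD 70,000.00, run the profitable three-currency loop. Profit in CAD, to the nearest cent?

Profitable loop is CAD → AUD → CHF → CAD:
CAD 70,000.00 ÷ 0.92984 = AUD 75,281.77
AUD 75,281.77 × 0.62097 = CHF 46,747.72
CHF 46,747.72 × 1.5153 = CAD 70,836.82
Profit = CAD 70,836.82 − CAD 70,000.00

Profit: CAD 836.82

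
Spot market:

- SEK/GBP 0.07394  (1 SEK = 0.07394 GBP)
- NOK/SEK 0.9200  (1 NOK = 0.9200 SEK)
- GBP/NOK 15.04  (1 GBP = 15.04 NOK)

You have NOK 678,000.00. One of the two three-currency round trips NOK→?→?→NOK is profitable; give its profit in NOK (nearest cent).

Profit: NOK 15,657.05

Profitable loop is NOK → SEK → GBP → NOK:
NOK 678,000.00 × 0.9200 = SEK 623,760.00
SEK 623,760.00 × 0.07394 = GBP 46,120.81
GBP 46,120.81 × 15.04 = NOK 693,657.05
Profit = NOK 693,657.05 − NOK 678,000.00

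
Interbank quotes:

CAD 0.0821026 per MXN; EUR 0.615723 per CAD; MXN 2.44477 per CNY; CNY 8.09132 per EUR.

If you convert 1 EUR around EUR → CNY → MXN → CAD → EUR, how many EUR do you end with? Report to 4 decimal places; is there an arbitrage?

Around EUR → CNY → MXN → CAD → EUR: 1 × 8.09132 × 2.44477 × 0.0821026 × 0.615723 = 0.999999
Product ≈ 1 (deviation 0.000%, within rounding noise).

1.0000 (no arbitrage)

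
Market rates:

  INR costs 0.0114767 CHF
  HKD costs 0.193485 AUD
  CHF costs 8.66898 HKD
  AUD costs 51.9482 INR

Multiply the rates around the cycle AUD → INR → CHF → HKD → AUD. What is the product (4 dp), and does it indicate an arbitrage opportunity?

Around AUD → INR → CHF → HKD → AUD: 1 × 51.9482 × 0.0114767 × 8.66898 × 0.193485 = 1.000007
Product ≈ 1 (deviation 0.001%, within rounding noise).

1.0000 (no arbitrage)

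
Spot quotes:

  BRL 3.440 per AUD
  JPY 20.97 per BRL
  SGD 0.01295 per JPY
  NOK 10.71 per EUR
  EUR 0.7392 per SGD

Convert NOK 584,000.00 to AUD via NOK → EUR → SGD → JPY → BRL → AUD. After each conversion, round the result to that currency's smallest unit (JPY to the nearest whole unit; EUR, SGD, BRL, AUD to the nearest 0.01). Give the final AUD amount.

AUD 78,965.02

NOK 584,000.00 ÷ 10.71 = EUR 54,528.48
EUR 54,528.48 ÷ 0.7392 = SGD 73,766.88
SGD 73,766.88 ÷ 0.01295 = JPY 5,696,284
JPY 5,696,284 ÷ 20.97 = BRL 271,639.68
BRL 271,639.68 ÷ 3.440 = AUD 78,965.02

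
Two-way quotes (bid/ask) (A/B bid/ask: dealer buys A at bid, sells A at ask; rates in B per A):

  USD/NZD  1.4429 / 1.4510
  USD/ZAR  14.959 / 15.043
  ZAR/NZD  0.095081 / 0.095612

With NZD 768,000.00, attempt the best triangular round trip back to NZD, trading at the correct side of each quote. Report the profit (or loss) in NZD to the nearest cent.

Best loop NZD → ZAR → USD → NZD:
NZD 768,000.00 ÷ 0.095612 (buy ZAR at ask) = ZAR 8,032,464.54
ZAR 8,032,464.54 ÷ 15.043 (buy USD at ask) = USD 533,966.93
USD 533,966.93 × 1.4429 (sell USD at bid) = NZD 770,460.88

Net profit: NZD 2,460.88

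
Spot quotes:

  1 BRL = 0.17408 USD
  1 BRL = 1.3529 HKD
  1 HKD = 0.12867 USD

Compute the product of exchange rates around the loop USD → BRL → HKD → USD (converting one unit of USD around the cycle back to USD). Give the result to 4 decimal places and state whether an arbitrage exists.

1.0000 (no arbitrage)

Around USD → BRL → HKD → USD: 1 ÷ 0.17408 × 1.3529 × 0.12867 = 0.999986
Product ≈ 1 (deviation 0.001%, within rounding noise).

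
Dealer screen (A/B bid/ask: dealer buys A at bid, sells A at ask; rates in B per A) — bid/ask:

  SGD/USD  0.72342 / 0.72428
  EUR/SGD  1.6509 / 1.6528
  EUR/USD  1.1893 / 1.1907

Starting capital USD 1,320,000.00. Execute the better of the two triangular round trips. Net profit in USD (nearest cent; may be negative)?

Net profit: USD 3,984.36

Best loop USD → EUR → SGD → USD:
USD 1,320,000.00 ÷ 1.1907 (buy EUR at ask) = EUR 1,108,591.58
EUR 1,108,591.58 × 1.6509 (sell EUR at bid) = SGD 1,830,173.85
SGD 1,830,173.85 × 0.72342 (sell SGD at bid) = USD 1,323,984.36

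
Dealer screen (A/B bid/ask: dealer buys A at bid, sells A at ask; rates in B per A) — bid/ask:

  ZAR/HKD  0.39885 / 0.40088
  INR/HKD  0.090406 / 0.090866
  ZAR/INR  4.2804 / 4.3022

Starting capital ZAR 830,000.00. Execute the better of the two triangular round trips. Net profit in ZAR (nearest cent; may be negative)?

Net profit: ZAR 16,828.92

Best loop ZAR → HKD → INR → ZAR:
ZAR 830,000.00 × 0.39885 (sell ZAR at bid) = HKD 331,045.50
HKD 331,045.50 ÷ 0.090866 (buy INR at ask) = INR 3,643,227.39
INR 3,643,227.39 ÷ 4.3022 (buy ZAR at ask) = ZAR 846,828.92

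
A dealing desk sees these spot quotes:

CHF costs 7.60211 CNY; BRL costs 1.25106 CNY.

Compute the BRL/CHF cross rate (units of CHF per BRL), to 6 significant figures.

1 BRL × 1.25106 = 1.25106 CNY
1.25106 CNY ÷ 7.60211 = 0.164567 CHF

BRL/CHF = 0.164567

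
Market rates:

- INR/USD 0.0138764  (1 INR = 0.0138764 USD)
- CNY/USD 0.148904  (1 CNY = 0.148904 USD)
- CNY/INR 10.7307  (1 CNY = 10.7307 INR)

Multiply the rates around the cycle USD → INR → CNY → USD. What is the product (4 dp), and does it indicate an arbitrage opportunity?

Around USD → INR → CNY → USD: 1 ÷ 0.0138764 ÷ 10.7307 × 0.148904 = 1.000003
Product ≈ 1 (deviation 0.000%, within rounding noise).

1.0000 (no arbitrage)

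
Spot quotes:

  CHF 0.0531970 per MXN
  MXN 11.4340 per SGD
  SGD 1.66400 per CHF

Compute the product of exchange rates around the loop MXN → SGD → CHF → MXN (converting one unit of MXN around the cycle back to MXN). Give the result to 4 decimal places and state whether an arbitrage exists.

0.9880 (arbitrage exists)

Around MXN → SGD → CHF → MXN: 1 ÷ 11.4340 ÷ 1.66400 ÷ 0.0531970 = 0.988010
Product < 1; profitable direction is MXN → CHF → SGD → MXN.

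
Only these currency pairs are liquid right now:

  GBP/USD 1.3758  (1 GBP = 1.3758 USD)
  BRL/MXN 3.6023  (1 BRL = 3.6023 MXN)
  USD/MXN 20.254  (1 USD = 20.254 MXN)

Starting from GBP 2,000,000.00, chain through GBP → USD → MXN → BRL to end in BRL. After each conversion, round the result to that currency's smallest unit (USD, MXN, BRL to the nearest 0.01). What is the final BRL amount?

GBP 2,000,000.00 × 1.3758 = USD 2,751,600.00
USD 2,751,600.00 × 20.254 = MXN 55,730,906.40
MXN 55,730,906.40 ÷ 3.6023 = BRL 15,470,923.13

BRL 15,470,923.13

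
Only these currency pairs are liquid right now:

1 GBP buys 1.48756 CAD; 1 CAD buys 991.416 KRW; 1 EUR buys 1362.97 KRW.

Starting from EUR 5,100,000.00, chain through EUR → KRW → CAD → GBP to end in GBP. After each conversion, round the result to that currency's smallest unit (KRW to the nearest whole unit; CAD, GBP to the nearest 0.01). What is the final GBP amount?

EUR 5,100,000.00 × 1362.97 = KRW 6,951,147,000
KRW 6,951,147,000 ÷ 991.416 = CAD 7,011,332.28
CAD 7,011,332.28 ÷ 1.48756 = GBP 4,713,310.58

GBP 4,713,310.58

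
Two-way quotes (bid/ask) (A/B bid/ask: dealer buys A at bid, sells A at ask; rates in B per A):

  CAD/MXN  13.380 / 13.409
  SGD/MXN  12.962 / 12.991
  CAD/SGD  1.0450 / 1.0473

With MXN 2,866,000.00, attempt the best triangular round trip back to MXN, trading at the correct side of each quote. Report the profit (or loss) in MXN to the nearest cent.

Net profit: MXN 29,130.22

Best loop MXN → CAD → SGD → MXN:
MXN 2,866,000.00 ÷ 13.409 (buy CAD at ask) = CAD 213,737.04
CAD 213,737.04 × 1.0450 (sell CAD at bid) = SGD 223,355.21
SGD 223,355.21 × 12.962 (sell SGD at bid) = MXN 2,895,130.22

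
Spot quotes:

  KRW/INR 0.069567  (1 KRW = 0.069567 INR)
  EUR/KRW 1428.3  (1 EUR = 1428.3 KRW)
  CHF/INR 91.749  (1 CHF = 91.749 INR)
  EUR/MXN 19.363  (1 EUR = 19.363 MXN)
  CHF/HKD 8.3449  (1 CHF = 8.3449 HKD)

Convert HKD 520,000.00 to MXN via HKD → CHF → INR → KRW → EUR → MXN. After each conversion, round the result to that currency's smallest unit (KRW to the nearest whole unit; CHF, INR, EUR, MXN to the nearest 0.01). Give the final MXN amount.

HKD 520,000.00 ÷ 8.3449 = CHF 62,313.51
CHF 62,313.51 × 91.749 = INR 5,717,202.23
INR 5,717,202.23 ÷ 0.069567 = KRW 82,182,676
KRW 82,182,676 ÷ 1428.3 = EUR 57,538.81
EUR 57,538.81 × 19.363 = MXN 1,114,123.98

MXN 1,114,123.98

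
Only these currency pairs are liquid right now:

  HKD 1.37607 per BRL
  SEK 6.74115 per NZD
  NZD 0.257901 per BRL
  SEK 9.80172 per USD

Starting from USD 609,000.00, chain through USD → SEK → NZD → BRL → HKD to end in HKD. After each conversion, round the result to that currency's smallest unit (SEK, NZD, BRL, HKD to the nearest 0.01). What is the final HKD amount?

USD 609,000.00 × 9.80172 = SEK 5,969,247.48
SEK 5,969,247.48 ÷ 6.74115 = NZD 885,493.94
NZD 885,493.94 ÷ 0.257901 = BRL 3,433,464.55
BRL 3,433,464.55 × 1.37607 = HKD 4,724,687.56

HKD 4,724,687.56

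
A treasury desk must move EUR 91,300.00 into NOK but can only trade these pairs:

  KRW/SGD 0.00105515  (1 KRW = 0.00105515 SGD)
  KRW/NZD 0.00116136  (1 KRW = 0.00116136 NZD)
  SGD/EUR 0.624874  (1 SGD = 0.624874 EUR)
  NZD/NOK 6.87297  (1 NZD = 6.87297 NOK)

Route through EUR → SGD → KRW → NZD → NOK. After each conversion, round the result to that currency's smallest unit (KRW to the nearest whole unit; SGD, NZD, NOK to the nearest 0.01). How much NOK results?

EUR 91,300.00 ÷ 0.624874 = SGD 146,109.46
SGD 146,109.46 ÷ 0.00105515 = KRW 138,472,691
KRW 138,472,691 × 0.00116136 = NZD 160,816.64
NZD 160,816.64 × 6.87297 = NOK 1,105,287.94

NOK 1,105,287.94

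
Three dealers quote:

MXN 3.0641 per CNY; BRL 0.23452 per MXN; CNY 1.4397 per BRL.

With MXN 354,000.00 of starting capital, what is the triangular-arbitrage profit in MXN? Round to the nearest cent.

Profitable loop is MXN → BRL → CNY → MXN:
MXN 354,000.00 × 0.23452 = BRL 83,020.08
BRL 83,020.08 × 1.4397 = CNY 119,524.01
CNY 119,524.01 × 3.0641 = MXN 366,233.52
Profit = MXN 366,233.52 − MXN 354,000.00

Profit: MXN 12,233.52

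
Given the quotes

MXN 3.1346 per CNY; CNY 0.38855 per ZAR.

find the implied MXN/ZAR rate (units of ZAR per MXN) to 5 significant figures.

MXN/ZAR = 0.82105

1 MXN ÷ 3.1346 = 0.31902 CNY
0.31902 CNY ÷ 0.38855 = 0.821053 ZAR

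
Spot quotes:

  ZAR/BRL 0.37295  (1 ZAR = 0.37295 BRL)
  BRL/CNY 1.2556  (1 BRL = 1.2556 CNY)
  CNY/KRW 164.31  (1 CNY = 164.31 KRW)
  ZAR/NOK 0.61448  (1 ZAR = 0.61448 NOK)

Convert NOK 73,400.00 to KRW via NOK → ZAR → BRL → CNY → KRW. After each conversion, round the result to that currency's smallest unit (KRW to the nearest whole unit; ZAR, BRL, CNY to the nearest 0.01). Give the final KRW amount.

KRW 9,190,820

NOK 73,400.00 ÷ 0.61448 = ZAR 119,450.59
ZAR 119,450.59 × 0.37295 = BRL 44,549.10
BRL 44,549.10 × 1.2556 = CNY 55,935.85
CNY 55,935.85 × 164.31 = KRW 9,190,820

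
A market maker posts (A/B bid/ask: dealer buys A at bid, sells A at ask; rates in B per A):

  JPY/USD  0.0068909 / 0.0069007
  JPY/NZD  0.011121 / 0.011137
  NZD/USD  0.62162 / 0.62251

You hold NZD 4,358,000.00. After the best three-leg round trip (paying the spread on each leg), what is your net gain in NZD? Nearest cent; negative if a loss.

Net profit: NZD 7,790.57

Best loop NZD → USD → JPY → NZD:
NZD 4,358,000.00 × 0.62162 (sell NZD at bid) = USD 2,709,019.96
USD 2,709,019.96 ÷ 0.0069007 (buy JPY at ask) = JPY 392,571,762
JPY 392,571,762 × 0.011121 (sell JPY at bid) = NZD 4,365,790.57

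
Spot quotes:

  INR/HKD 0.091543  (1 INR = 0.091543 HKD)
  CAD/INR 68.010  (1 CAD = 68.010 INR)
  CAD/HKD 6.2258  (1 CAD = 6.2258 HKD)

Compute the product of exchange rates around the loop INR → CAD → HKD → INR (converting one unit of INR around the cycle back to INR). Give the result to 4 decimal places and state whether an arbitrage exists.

Around INR → CAD → HKD → INR: 1 ÷ 68.010 × 6.2258 ÷ 0.091543 = 0.999994
Product ≈ 1 (deviation 0.001%, within rounding noise).

1.0000 (no arbitrage)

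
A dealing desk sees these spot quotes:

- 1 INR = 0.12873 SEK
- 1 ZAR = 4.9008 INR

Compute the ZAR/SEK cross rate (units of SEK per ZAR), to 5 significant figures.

ZAR/SEK = 0.63088

1 ZAR × 4.9008 = 4.9008 INR
4.9008 INR × 0.12873 = 0.63088 SEK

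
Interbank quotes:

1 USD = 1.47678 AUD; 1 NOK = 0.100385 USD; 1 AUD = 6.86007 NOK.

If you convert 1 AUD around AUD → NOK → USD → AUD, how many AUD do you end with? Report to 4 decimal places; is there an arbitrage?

1.0170 (arbitrage exists)

Around AUD → NOK → USD → AUD: 1 × 6.86007 × 0.100385 × 1.47678 = 1.016982
Product > 1; profitable direction is AUD → NOK → USD → AUD.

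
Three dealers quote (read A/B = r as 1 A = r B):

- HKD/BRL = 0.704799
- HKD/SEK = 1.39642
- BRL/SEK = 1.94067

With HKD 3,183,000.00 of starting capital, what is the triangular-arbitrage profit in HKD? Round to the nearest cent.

Profitable loop is HKD → SEK → BRL → HKD:
HKD 3,183,000.00 × 1.39642 = SEK 4,444,804.86
SEK 4,444,804.86 ÷ 1.94067 = BRL 2,290,345.53
BRL 2,290,345.53 ÷ 0.704799 = HKD 3,249,643.56
Profit = HKD 3,249,643.56 − HKD 3,183,000.00

Profit: HKD 66,643.56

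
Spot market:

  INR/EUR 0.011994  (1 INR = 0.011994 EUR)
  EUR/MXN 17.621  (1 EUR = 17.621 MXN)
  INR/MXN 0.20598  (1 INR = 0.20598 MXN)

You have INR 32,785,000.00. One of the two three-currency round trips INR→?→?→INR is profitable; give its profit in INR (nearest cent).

Profitable loop is INR → EUR → MXN → INR:
INR 32,785,000.00 × 0.011994 = EUR 393,223.29
EUR 393,223.29 × 17.621 = MXN 6,928,987.59
MXN 6,928,987.59 ÷ 0.20598 = INR 33,639,128.04
Profit = INR 33,639,128.04 − INR 32,785,000.00

Profit: INR 854,128.04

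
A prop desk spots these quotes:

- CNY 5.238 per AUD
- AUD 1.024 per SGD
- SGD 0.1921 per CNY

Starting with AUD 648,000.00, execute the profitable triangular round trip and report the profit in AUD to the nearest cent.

Profit: AUD 19,679.16

Profitable loop is AUD → CNY → SGD → AUD:
AUD 648,000.00 × 5.238 = CNY 3,394,224.00
CNY 3,394,224.00 × 0.1921 = SGD 652,030.43
SGD 652,030.43 × 1.024 = AUD 667,679.16
Profit = AUD 667,679.16 − AUD 648,000.00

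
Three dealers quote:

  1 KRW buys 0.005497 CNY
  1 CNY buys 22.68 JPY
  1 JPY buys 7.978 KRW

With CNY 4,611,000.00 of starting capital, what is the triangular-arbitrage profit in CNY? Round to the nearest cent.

Profit: CNY 24,881.25

Profitable loop is CNY → KRW → JPY → CNY:
CNY 4,611,000.00 ÷ 0.005497 = KRW 838,821,175
KRW 838,821,175 ÷ 7.978 = JPY 105,141,787
JPY 105,141,787 ÷ 22.68 = CNY 4,635,881.25
Profit = CNY 4,635,881.25 − CNY 4,611,000.00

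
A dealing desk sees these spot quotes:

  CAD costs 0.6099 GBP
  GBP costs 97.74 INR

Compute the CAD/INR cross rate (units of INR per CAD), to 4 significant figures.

CAD/INR = 59.61

1 CAD × 0.6099 = 0.6099 GBP
0.6099 GBP × 97.74 = 59.6116 INR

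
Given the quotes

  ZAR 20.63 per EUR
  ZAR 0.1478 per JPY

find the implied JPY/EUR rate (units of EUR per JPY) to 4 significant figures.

JPY/EUR = 0.007164

1 JPY × 0.1478 = 0.1478 ZAR
0.1478 ZAR ÷ 20.63 = 0.00716432 EUR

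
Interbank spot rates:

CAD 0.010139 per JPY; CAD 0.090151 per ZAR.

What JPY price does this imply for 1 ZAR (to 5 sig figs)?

1 ZAR × 0.090151 = 0.090151 CAD
0.090151 CAD ÷ 0.010139 = 8.89151 JPY

ZAR/JPY = 8.8915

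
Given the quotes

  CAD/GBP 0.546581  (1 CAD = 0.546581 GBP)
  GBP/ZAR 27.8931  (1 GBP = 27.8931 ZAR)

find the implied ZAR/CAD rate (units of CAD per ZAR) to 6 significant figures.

ZAR/CAD = 0.0655917

1 ZAR ÷ 27.8931 = 0.0358512 GBP
0.0358512 GBP ÷ 0.546581 = 0.0655917 CAD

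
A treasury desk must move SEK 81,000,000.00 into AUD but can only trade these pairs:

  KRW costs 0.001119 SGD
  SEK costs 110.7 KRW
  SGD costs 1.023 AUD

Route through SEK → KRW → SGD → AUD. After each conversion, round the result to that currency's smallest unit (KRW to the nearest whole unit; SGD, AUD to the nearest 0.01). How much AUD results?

AUD 10,264,513.26

SEK 81,000,000.00 × 110.7 = KRW 8,966,700,000
KRW 8,966,700,000 × 0.001119 = SGD 10,033,737.30
SGD 10,033,737.30 × 1.023 = AUD 10,264,513.26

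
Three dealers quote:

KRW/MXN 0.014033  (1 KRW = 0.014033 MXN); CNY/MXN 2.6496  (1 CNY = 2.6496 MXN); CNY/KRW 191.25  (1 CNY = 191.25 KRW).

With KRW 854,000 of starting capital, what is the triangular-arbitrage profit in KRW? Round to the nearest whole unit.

Profit: KRW 11,027

Profitable loop is KRW → MXN → CNY → KRW:
KRW 854,000 × 0.014033 = MXN 11,984.18
MXN 11,984.18 ÷ 2.6496 = CNY 4,523.02
CNY 4,523.02 × 191.25 = KRW 865,027
Profit = KRW 865,027 − KRW 854,000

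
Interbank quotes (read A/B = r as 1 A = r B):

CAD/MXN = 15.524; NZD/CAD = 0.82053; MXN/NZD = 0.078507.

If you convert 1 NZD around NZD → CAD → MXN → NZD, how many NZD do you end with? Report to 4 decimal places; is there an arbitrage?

Around NZD → CAD → MXN → NZD: 1 × 0.82053 × 15.524 × 0.078507 = 1.000015
Product ≈ 1 (deviation 0.001%, within rounding noise).

1.0000 (no arbitrage)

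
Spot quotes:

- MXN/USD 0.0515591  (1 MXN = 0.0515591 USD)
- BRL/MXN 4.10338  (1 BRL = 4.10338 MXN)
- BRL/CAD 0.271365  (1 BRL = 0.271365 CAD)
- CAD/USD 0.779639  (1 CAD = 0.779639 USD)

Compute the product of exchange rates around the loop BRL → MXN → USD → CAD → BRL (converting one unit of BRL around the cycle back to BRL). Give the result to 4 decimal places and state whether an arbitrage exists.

1.0000 (no arbitrage)

Around BRL → MXN → USD → CAD → BRL: 1 × 4.10338 × 0.0515591 ÷ 0.779639 ÷ 0.271365 = 0.999999
Product ≈ 1 (deviation 0.000%, within rounding noise).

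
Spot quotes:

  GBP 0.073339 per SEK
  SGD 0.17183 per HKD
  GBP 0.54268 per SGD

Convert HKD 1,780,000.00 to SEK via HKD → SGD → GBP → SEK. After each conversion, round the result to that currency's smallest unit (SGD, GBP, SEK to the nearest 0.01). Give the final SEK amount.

SEK 2,263,225.43

HKD 1,780,000.00 × 0.17183 = SGD 305,857.40
SGD 305,857.40 × 0.54268 = GBP 165,982.69
GBP 165,982.69 ÷ 0.073339 = SEK 2,263,225.43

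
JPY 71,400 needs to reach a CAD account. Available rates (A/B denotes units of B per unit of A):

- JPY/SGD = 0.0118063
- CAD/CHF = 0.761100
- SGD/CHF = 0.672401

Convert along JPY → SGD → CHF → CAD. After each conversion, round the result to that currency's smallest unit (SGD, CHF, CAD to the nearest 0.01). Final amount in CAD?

CAD 744.72

JPY 71,400 × 0.0118063 = SGD 842.97
SGD 842.97 × 0.672401 = CHF 566.81
CHF 566.81 ÷ 0.761100 = CAD 744.72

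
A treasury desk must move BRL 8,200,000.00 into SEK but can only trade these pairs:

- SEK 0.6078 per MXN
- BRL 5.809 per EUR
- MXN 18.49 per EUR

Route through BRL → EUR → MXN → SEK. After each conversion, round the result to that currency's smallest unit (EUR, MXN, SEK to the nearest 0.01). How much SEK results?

BRL 8,200,000.00 ÷ 5.809 = EUR 1,411,602.69
EUR 1,411,602.69 × 18.49 = MXN 26,100,533.74
MXN 26,100,533.74 × 0.6078 = SEK 15,863,904.41

SEK 15,863,904.41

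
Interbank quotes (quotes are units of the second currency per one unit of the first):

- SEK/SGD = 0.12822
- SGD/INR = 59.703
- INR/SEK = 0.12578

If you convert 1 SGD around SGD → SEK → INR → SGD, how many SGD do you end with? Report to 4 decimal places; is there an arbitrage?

1.0386 (arbitrage exists)

Around SGD → SEK → INR → SGD: 1 ÷ 0.12822 ÷ 0.12578 ÷ 59.703 = 1.038572
Product > 1; profitable direction is SGD → SEK → INR → SGD.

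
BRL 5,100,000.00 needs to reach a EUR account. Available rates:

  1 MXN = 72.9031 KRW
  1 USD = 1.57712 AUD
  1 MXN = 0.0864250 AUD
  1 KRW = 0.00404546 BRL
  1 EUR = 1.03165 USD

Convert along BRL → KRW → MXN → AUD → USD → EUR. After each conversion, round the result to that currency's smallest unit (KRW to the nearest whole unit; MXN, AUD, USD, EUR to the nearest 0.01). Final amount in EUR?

BRL 5,100,000.00 ÷ 0.00404546 = KRW 1,260,672,458
KRW 1,260,672,458 ÷ 72.9031 = MXN 17,292,439.66
MXN 17,292,439.66 × 0.0864250 = AUD 1,494,499.10
AUD 1,494,499.10 ÷ 1.57712 = USD 947,612.80
USD 947,612.80 ÷ 1.03165 = EUR 918,540.98

EUR 918,540.98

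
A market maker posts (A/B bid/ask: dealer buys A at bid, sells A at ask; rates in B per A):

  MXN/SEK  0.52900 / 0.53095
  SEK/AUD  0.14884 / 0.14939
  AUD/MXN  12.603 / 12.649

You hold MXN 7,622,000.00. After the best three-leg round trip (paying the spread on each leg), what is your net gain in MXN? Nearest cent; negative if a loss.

Best loop MXN → AUD → SEK → MXN:
MXN 7,622,000.00 ÷ 12.649 (buy AUD at ask) = AUD 602,577.28
AUD 602,577.28 ÷ 0.14939 (buy SEK at ask) = SEK 4,033,585.11
SEK 4,033,585.11 ÷ 0.53095 (buy MXN at ask) = MXN 7,596,920.81

Net result: MXN -25,079.19 (no profitable arbitrage after spreads)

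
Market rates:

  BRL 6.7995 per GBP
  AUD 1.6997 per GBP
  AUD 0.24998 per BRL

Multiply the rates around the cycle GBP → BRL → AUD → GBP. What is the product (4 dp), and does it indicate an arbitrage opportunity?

1.0000 (no arbitrage)

Around GBP → BRL → AUD → GBP: 1 × 6.7995 × 0.24998 ÷ 1.6997 = 1.000023
Product ≈ 1 (deviation 0.002%, within rounding noise).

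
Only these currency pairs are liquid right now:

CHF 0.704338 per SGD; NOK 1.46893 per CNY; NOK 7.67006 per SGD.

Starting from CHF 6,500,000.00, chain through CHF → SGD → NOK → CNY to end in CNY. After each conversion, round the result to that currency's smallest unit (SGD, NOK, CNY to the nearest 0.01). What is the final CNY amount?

CNY 48,187,000.97

CHF 6,500,000.00 ÷ 0.704338 = SGD 9,228,523.81
SGD 9,228,523.81 × 7.67006 = NOK 70,783,331.33
NOK 70,783,331.33 ÷ 1.46893 = CNY 48,187,000.97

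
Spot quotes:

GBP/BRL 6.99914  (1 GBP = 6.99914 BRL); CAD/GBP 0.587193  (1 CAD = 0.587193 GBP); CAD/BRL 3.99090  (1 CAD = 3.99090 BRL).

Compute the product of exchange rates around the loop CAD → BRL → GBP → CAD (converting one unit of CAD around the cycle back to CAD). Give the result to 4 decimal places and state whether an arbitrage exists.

0.9711 (arbitrage exists)

Around CAD → BRL → GBP → CAD: 1 × 3.99090 ÷ 6.99914 ÷ 0.587193 = 0.971058
Product < 1; profitable direction is CAD → GBP → BRL → CAD.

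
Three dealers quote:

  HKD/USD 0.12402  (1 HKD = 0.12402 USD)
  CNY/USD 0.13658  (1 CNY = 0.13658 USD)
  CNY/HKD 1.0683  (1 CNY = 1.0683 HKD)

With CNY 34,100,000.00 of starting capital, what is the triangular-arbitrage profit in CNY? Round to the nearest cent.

Profit: CNY 1,052,525.50

Profitable loop is CNY → USD → HKD → CNY:
CNY 34,100,000.00 × 0.13658 = USD 4,657,378.00
USD 4,657,378.00 ÷ 0.12402 = HKD 37,553,442.99
HKD 37,553,442.99 ÷ 1.0683 = CNY 35,152,525.50
Profit = CNY 35,152,525.50 − CNY 34,100,000.00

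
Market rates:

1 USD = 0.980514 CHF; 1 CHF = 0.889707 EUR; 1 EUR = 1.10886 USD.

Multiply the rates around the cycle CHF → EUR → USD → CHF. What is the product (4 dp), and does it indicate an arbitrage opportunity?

0.9673 (arbitrage exists)

Around CHF → EUR → USD → CHF: 1 × 0.889707 × 1.10886 × 0.980514 = 0.967336
Product < 1; profitable direction is CHF → USD → EUR → CHF.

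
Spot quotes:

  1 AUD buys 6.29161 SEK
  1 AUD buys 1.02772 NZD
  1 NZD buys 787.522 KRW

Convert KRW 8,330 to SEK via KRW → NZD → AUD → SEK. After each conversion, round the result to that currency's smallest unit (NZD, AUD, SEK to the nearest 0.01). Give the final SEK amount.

KRW 8,330 ÷ 787.522 = NZD 10.58
NZD 10.58 ÷ 1.02772 = AUD 10.29
AUD 10.29 × 6.29161 = SEK 64.74

SEK 64.74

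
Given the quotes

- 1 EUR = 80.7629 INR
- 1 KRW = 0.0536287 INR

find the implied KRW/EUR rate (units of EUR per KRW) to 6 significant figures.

KRW/EUR = 0.000664026

1 KRW × 0.0536287 = 0.0536287 INR
0.0536287 INR ÷ 80.7629 = 0.000664026 EUR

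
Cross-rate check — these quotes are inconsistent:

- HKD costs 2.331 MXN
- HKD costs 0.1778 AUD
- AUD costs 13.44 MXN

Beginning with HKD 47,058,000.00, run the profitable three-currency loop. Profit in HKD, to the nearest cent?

Profitable loop is HKD → AUD → MXN → HKD:
HKD 47,058,000.00 × 0.1778 = AUD 8,366,912.40
AUD 8,366,912.40 × 13.44 = MXN 112,451,302.66
MXN 112,451,302.66 ÷ 2.331 = HKD 48,241,657.08
Profit = HKD 48,241,657.08 − HKD 47,058,000.00

Profit: HKD 1,183,657.08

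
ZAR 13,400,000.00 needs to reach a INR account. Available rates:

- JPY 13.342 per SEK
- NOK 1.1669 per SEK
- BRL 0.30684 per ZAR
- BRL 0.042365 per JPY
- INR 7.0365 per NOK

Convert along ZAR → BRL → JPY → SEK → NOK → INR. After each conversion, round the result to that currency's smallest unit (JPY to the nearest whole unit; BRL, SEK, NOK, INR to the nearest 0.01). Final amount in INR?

INR 59,728,135.10

ZAR 13,400,000.00 × 0.30684 = BRL 4,111,656.00
BRL 4,111,656.00 ÷ 0.042365 = JPY 97,053,133
JPY 97,053,133 ÷ 13.342 = SEK 7,274,256.71
SEK 7,274,256.71 × 1.1669 = NOK 8,488,330.15
NOK 8,488,330.15 × 7.0365 = INR 59,728,135.10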